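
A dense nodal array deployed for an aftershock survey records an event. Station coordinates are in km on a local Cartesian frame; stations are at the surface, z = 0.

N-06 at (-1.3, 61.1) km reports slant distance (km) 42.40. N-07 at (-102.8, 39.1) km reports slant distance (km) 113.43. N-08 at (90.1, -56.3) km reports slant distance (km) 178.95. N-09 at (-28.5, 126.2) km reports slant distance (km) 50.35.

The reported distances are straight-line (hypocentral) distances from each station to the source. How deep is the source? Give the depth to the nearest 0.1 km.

Each station gives a sphere (x−x_i)² + (y−y_i)² + z² = d_i² (stations at z=0).
Subtracting the N-06 sphere from N-07 and N-08: z² cancels, leaving linear equations in x and y:
-203.0 x − 44.0 y = -2706.85
182.8 x − 234.8 y = -22672.54
Solving: x ≈ -6.499, y ≈ 91.502 km (keep extra digits for the depth step; rounded: -6.5, 91.5).
Then from the N-06 sphere: z² = 42.40² − (x + 1.3)² − (y − 61.1)² with x = -6.499, y = 91.502, so z ≈ 29.094 ≈ 29.1 km.

z ≈ 29.1 km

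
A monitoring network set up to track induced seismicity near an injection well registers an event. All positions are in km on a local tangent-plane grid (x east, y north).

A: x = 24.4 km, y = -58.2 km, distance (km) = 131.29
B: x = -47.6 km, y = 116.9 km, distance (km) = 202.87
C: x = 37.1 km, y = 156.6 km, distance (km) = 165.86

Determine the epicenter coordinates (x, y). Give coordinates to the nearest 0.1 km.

Circle about each station: (x − 24.4)² + (y + 58.2)² = 131.29²; (x + 47.6)² + (y − 116.9)² = 202.87²; (x − 37.1)² + (y − 156.6)² = 165.86².
Subtracting the A equation from the B and C equations removes the quadratic terms:
-144.0 x + 350.2 y = -11970.40
25.4 x + 429.6 y = 11644.89
Solving the 2×2 system: x ≈ 130.3, y ≈ 19.4 km.
Check against A (with the unrounded x, y): √((x − 24.4)²+(y + 58.2)²) = 131.30 ≈ 131.29 km. ✓

(130.3, 19.4)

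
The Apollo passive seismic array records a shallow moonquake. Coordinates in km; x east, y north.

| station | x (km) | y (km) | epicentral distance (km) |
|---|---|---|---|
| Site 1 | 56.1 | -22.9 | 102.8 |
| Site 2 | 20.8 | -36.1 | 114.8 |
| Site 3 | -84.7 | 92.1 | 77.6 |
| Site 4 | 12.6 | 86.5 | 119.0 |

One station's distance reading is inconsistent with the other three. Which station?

Solve using three stations at a time. Using Site 2, Site 3, Site 4 (subtract circle equations pairwise → linear system) gives (x, y) ≈ (-82.2, 14.6).
Distances from that point to each station vs reported:
  Site 1: calculated 143.3 vs reported 102.8 → residual 40.5 km
  Site 2: calculated 114.8 vs reported 114.8 → residual 0.0 km
  Site 3: calculated 77.6 vs reported 77.6 → residual 0.0 km
  Site 4: calculated 119.0 vs reported 119.0 → residual 0.0 km
Site 2, Site 3, Site 4 are mutually consistent (residuals ≈ 0); Site 1 is off by 40.5 km.

Site 1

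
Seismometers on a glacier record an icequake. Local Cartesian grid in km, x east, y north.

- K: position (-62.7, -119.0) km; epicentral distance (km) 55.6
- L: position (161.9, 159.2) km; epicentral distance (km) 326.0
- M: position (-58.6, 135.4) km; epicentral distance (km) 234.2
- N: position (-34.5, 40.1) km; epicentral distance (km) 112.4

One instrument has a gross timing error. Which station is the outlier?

M

Solve using three stations at a time. Using K, L, N (subtract circle equations pairwise → linear system) gives (x, y) ≈ (-75.0, -64.8).
Distances from that point to each station vs reported:
  K: calculated 55.6 vs reported 55.6 → residual 0.0 km
  L: calculated 326.0 vs reported 326.0 → residual 0.0 km
  M: calculated 200.8 vs reported 234.2 → residual 33.4 km
  N: calculated 112.4 vs reported 112.4 → residual 0.0 km
K, L, N are mutually consistent (residuals ≈ 0); M is off by 33.4 km.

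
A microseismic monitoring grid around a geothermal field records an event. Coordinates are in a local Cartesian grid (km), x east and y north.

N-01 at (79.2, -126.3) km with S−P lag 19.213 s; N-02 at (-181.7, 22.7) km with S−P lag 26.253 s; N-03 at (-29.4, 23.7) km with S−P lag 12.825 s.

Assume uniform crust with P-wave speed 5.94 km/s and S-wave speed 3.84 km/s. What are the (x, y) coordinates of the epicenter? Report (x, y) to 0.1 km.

Distance from S−P lag: d = Δt · v_P v_S / (v_P − v_S) = Δt · (5.94·3.84)/(5.94−3.84) ≈ 10.8617·Δt.
So d_N-01 = 208.69, d_N-02 = 285.15, d_N-03 = 139.30 km.
Circle about each station: (x − 79.2)² + (y + 126.3)² = 208.69²; (x + 181.7)² + (y − 22.7)² = 285.15²; (x + 29.4)² + (y − 23.7)² = 139.30².
Subtracting the N-01 equation from the N-02 and N-03 equations removes the quadratic terms:
-521.8 x + 298.0 y = -26453.16
-217.2 x + 300.0 y = 3348.75
Solving the 2×2 system: x ≈ 97.3, y ≈ 81.6 km.
Check against N-01 (with the unrounded x, y): √((x − 79.2)²+(y + 126.3)²) = 208.70 ≈ 208.69 km. ✓

97.3 km east, 81.6 km north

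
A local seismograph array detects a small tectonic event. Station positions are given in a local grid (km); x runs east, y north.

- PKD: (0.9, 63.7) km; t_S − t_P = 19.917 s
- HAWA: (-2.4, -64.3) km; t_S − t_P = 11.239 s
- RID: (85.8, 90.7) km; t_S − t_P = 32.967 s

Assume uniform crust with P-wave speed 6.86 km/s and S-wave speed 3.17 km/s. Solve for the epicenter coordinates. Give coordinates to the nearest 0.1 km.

x ≈ -62.0 km, y ≈ -35.4 km

Distance from S−P lag: d = Δt · v_P v_S / (v_P − v_S) = Δt · (6.86·3.17)/(6.86−3.17) ≈ 5.8933·Δt.
So d_PKD = 117.38, d_HAWA = 66.23, d_RID = 194.28 km.
Circle about each station: (x − 0.9)² + (y − 63.7)² = 117.38²; (x + 2.4)² + (y + 64.3)² = 66.23²; (x − 85.8)² + (y − 90.7)² = 194.28².
Subtracting pairs of circle equations eliminates x²+y² and gives linear equations (the radical axes):
-6.6 x − 256.0 y = 9473.40
169.8 x + 54.0 y = -12437.02
Solving the 2×2 system: x ≈ -62.0, y ≈ -35.4 km.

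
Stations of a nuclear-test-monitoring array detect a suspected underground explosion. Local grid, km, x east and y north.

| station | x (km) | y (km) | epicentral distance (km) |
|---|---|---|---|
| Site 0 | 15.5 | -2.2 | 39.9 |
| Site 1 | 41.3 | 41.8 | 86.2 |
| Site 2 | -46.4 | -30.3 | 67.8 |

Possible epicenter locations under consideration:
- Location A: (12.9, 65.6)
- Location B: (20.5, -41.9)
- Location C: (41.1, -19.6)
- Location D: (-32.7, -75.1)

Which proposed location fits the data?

For each candidate, compare |candidate − station| to the reported distance:
Location A: residuals Site 0 27.9, Site 1 49.1, Site 2 45.0 → max 49.1 km
Location B: residuals Site 0 0.1, Site 1 0.0, Site 2 0.1 → max 0.1 km
Location C: residuals Site 0 8.9, Site 1 24.8, Site 2 20.4 → max 24.8 km
Location D: residuals Site 0 47.5, Site 1 52.2, Site 2 21.0 → max 52.2 km
Only Location B has all residuals ≈ 0.

Location B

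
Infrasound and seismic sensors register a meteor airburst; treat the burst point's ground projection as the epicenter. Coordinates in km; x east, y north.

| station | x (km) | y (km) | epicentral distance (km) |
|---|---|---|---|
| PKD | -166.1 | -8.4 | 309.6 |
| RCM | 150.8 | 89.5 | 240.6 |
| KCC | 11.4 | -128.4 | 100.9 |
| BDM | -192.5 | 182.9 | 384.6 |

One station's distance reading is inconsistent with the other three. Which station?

Solve using three stations at a time. Using PKD, RCM, KCC (subtract circle equations pairwise → linear system) gives (x, y) ≈ (110.4, -147.7).
Distances from that point to each station vs reported:
  PKD: calculated 309.6 vs reported 309.6 → residual 0.0 km
  RCM: calculated 240.6 vs reported 240.6 → residual 0.0 km
  KCC: calculated 100.8 vs reported 100.9 → residual 0.1 km
  BDM: calculated 448.3 vs reported 384.6 → residual 63.7 km
PKD, RCM, KCC are mutually consistent (residuals ≈ 0); BDM is off by 63.7 km.

BDM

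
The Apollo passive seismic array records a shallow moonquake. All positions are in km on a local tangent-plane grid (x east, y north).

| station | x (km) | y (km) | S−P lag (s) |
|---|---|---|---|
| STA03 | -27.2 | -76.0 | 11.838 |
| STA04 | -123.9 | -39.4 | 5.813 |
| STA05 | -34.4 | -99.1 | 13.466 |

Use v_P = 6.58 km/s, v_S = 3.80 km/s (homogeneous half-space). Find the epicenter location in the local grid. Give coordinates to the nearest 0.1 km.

x ≈ -96.3 km, y ≈ 5.0 km

Distance from S−P lag: d = Δt · v_P v_S / (v_P − v_S) = Δt · (6.58·3.80)/(6.58−3.80) ≈ 8.9942·Δt.
So d_STA03 = 106.47, d_STA04 = 52.28, d_STA05 = 121.12 km.
Circle about each station: (x + 27.2)² + (y + 76.0)² = 106.47²; (x + 123.9)² + (y + 39.4)² = 52.28²; (x + 34.4)² + (y + 99.1)² = 121.12².
Subtracting the STA03 equation from the STA04 and STA05 equations removes the quadratic terms:
-193.4 x + 73.2 y = 18990.39
-14.4 x − 46.2 y = 1154.14
Solving the 2×2 system: x ≈ -96.3, y ≈ 5.0 km.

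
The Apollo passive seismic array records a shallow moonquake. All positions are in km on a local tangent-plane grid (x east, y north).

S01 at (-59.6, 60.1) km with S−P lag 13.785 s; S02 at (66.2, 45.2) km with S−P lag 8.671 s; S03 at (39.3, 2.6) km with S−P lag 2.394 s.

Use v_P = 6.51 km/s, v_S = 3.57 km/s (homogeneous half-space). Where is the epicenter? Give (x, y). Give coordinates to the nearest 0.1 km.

24.5 km east, -9.2 km north

Distance from S−P lag: d = Δt · v_P v_S / (v_P − v_S) = Δt · (6.51·3.57)/(6.51−3.57) ≈ 7.9050·Δt.
So d_S01 = 108.97, d_S02 = 68.54, d_S03 = 18.92 km.
Circle about each station: (x + 59.6)² + (y − 60.1)² = 108.97²; (x − 66.2)² + (y − 45.2)² = 68.54²; (x − 39.3)² + (y − 2.6)² = 18.92².
Subtracting pairs of circle equations eliminates x²+y² and gives linear equations (the radical axes):
251.6 x − 29.8 y = 6438.04
197.8 x − 115.0 y = 5903.57
Solving the 2×2 system: x ≈ 24.5, y ≈ -9.2 km.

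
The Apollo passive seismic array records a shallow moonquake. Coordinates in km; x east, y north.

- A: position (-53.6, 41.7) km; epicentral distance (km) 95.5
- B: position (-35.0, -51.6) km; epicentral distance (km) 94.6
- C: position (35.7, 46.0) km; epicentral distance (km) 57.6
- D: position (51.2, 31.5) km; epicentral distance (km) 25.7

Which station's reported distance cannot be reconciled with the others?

Solve using three stations at a time. Using A, B, D (subtract circle equations pairwise → linear system) gives (x, y) ≈ (36.6, 10.3).
Distances from that point to each station vs reported:
  A: calculated 95.5 vs reported 95.5 → residual 0.0 km
  B: calculated 94.6 vs reported 94.6 → residual 0.0 km
  C: calculated 35.8 vs reported 57.6 → residual 21.8 km
  D: calculated 25.8 vs reported 25.7 → residual 0.1 km
A, B, D are mutually consistent (residuals ≈ 0); C is off by 21.8 km.

C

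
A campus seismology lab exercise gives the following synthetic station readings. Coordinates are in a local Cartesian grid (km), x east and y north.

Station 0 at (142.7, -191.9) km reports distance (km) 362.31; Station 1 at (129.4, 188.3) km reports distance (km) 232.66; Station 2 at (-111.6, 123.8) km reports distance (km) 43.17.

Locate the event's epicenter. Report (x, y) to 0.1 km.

Circle about each station: (x − 142.7)² + (y + 191.9)² = 362.31²; (x − 129.4)² + (y − 188.3)² = 232.66²; (x + 111.6)² + (y − 123.8)² = 43.17².
Subtracting pairs of circle equations eliminates x²+y² and gives linear equations (the radical axes):
-26.6 x + 760.4 y = 72150.21
-508.6 x + 631.4 y = 99996.99
Solving the 2×2 system: x ≈ -82.4, y ≈ 92.0 km.

(-82.4, 92.0)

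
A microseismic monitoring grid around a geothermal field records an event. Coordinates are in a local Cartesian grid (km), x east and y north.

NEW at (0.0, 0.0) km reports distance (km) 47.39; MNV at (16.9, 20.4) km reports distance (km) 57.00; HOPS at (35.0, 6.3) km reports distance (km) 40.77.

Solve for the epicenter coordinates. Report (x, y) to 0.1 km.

Circle about each station: x² + y² = 47.39²; (x − 16.9)² + (y − 20.4)² = 57.00²; (x − 35.0)² + (y − 6.3)² = 40.77².
Subtracting the NEW equation from the MNV and HOPS equations removes the quadratic terms:
33.8 x + 40.8 y = -301.42
70.0 x + 12.6 y = 1848.31
Solving the 2×2 system: x ≈ 32.6, y ≈ -34.4 km.

x ≈ 32.6 km, y ≈ -34.4 km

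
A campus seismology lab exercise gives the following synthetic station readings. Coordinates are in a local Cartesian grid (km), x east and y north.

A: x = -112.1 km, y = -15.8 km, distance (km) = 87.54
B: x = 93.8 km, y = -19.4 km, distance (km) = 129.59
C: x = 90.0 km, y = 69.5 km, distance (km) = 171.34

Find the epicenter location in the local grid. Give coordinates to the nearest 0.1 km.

Circle about each station: (x + 112.1)² + (y + 15.8)² = 87.54²; (x − 93.8)² + (y + 19.4)² = 129.59²; (x − 90.0)² + (y − 69.5)² = 171.34².
Subtracting the A equation from the B and C equations removes the quadratic terms:
411.8 x − 7.2 y = -12771.57
404.2 x + 170.6 y = -21579.94
Solving the 2×2 system: x ≈ -31.9, y ≈ -50.9 km.

(-31.9, -50.9)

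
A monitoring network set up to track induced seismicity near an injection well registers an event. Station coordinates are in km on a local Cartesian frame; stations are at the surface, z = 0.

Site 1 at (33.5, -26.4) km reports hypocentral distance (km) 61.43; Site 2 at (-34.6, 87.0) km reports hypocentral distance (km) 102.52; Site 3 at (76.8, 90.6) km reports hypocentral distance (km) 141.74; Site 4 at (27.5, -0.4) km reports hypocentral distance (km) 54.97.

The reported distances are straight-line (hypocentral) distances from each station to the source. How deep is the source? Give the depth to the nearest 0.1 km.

z ≈ 28.1 km

Each station gives a sphere (x−x_i)² + (y−y_i)² + z² = d_i² (stations at z=0).
Subtracting the Site 1 sphere from Site 2 and Site 3: z² cancels, leaving linear equations in x and y:
-136.2 x + 226.8 y = 210.24
86.6 x + 234.0 y = -4029.19
Solving: x ≈ -18.695, y ≈ -10.300 km (keep extra digits for the depth step; rounded: -18.7, -10.3).
Then from the Site 1 sphere: z² = 61.43² − (x − 33.5)² − (y + 26.4)² with x = -18.695, y = -10.300, so z ≈ 28.109 ≈ 28.1 km.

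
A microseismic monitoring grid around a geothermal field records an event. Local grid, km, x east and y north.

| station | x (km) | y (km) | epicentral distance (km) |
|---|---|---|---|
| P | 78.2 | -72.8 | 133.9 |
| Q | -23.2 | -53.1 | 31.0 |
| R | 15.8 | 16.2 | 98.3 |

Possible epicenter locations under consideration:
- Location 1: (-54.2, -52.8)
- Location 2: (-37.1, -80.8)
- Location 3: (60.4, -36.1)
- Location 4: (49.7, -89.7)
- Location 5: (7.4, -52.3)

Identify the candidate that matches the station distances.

Location 1

For each candidate, compare |candidate − station| to the reported distance:
Location 1: residuals P 0.0, Q 0.0, R 0.0 → max 0.0 km
Location 2: residuals P 18.3, Q 0.0, R 12.2 → max 18.3 km
Location 3: residuals P 93.1, Q 54.3, R 29.6 → max 93.1 km
Location 4: residuals P 100.8, Q 50.6, R 12.9 → max 100.8 km
Location 5: residuals P 60.2, Q 0.4, R 29.3 → max 60.2 km
Only Location 1 has all residuals ≈ 0.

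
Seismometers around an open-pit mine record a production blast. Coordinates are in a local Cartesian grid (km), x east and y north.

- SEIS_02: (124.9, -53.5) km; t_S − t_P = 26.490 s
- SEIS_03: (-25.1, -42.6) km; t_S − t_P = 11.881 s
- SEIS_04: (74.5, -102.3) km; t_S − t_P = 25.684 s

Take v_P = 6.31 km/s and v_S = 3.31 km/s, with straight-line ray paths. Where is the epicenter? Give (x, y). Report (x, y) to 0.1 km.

Distance from S−P lag: d = Δt · v_P v_S / (v_P − v_S) = Δt · (6.31·3.31)/(6.31−3.31) ≈ 6.9620·Δt.
So d_SEIS_02 = 184.42, d_SEIS_03 = 82.72, d_SEIS_04 = 178.81 km.
Circle about each station: (x − 124.9)² + (y + 53.5)² = 184.42²; (x + 25.1)² + (y + 42.6)² = 82.72²; (x − 74.5)² + (y + 102.3)² = 178.81².
Subtracting pairs of circle equations eliminates x²+y² and gives linear equations (the radical axes):
-300.0 x + 21.8 y = 11150.65
-100.8 x − 97.6 y = -409.00
Solving the 2×2 system: x ≈ -34.3, y ≈ 39.6 km.

x ≈ -34.3 km, y ≈ 39.6 km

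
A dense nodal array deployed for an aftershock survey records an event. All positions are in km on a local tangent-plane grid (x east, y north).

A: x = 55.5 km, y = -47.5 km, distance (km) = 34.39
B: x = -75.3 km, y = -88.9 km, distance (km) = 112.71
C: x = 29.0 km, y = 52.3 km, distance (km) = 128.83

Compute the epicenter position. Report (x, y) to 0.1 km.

(36.7, -76.3)

Circle about each station: (x − 55.5)² + (y + 47.5)² = 34.39²; (x + 75.3)² + (y + 88.9)² = 112.71²; (x − 29.0)² + (y − 52.3)² = 128.83².
Subtracting pairs of circle equations eliminates x²+y² and gives linear equations (the radical axes):
-261.6 x − 82.8 y = -3284.07
-53.0 x + 199.6 y = -17174.71
Solving the 2×2 system: x ≈ 36.7, y ≈ -76.3 km.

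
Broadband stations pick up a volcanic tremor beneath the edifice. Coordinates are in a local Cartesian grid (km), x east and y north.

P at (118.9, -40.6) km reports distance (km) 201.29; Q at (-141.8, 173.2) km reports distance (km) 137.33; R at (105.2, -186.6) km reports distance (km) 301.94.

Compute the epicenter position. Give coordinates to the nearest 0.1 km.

Circle about each station: (x − 118.9)² + (y + 40.6)² = 201.29²; (x + 141.8)² + (y − 173.2)² = 137.33²; (x − 105.2)² + (y + 186.6)² = 301.94².
Subtracting pairs of circle equations eliminates x²+y² and gives linear equations (the radical axes):
-521.4 x + 427.6 y = 55978.05
-27.4 x − 292.0 y = -20549.07
Solving the 2×2 system: x ≈ -46.1, y ≈ 74.7 km.

-46.1 km east, 74.7 km north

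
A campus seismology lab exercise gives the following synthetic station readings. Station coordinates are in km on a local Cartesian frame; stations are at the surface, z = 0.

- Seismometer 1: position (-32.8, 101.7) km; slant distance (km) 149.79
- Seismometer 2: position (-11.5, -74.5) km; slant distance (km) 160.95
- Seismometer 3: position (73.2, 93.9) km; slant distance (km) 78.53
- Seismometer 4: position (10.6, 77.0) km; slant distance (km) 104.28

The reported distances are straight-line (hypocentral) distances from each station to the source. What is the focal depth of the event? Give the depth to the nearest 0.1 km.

Each station gives a sphere (x−x_i)² + (y−y_i)² + z² = d_i² (stations at z=0).
Subtracting the Seismometer 1 sphere from Seismometer 2 and Seismometer 3: z² cancels, leaving linear equations in x and y:
42.6 x − 352.4 y = -9204.09
212.0 x − 15.6 y = 19026.80
Solving: x ≈ 92.494, y ≈ 37.299 km (keep extra digits for the depth step; rounded: 92.5, 37.3).
Then from the Seismometer 1 sphere: z² = 149.79² − (x + 32.8)² − (y − 101.7)² with x = 92.494, y = 37.299, so z ≈ 50.902 ≈ 50.9 km.
Check against Seismometer 4 (with the unrounded solution): distance 104.28 ≈ 104.28 km. ✓

50.9 km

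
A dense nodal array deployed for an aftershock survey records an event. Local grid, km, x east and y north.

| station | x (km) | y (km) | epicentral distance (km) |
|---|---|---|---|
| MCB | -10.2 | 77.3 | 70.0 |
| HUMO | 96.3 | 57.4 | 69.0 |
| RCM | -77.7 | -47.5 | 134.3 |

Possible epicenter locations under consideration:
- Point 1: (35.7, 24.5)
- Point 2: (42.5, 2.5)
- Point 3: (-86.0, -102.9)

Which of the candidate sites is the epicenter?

For each candidate, compare |candidate − station| to the reported distance:
Point 1: residuals MCB 0.0, HUMO 0.0, RCM 0.0 → max 0.0 km
Point 2: residuals MCB 21.5, HUMO 7.9, RCM 4.1 → max 21.5 km
Point 3: residuals MCB 125.5, HUMO 173.8, RCM 78.3 → max 173.8 km
Only Point 1 has all residuals ≈ 0.

Point 1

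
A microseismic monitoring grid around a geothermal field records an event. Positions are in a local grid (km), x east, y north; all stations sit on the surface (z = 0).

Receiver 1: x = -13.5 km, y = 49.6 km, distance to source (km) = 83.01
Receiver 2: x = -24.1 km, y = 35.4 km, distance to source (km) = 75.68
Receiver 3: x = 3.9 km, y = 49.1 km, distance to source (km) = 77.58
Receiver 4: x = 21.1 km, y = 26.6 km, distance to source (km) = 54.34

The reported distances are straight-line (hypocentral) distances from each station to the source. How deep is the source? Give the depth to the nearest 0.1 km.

Each station gives a sphere (x−x_i)² + (y−y_i)² + z² = d_i² (stations at z=0).
Subtracting the Receiver 1 sphere from Receiver 2 and Receiver 3: z² cancels, leaving linear equations in x and y:
-21.2 x − 28.4 y = 354.76
34.8 x − 1.0 y = 655.61
Solving: x ≈ 18.092, y ≈ -25.997 km (keep extra digits for the depth step; rounded: 18.1, -26.0).
Then from the Receiver 1 sphere: z² = 83.01² − (x + 13.5)² − (y − 49.6)² with x = 18.092, y = -25.997, so z ≈ 13.330 ≈ 13.3 km.

13.3 km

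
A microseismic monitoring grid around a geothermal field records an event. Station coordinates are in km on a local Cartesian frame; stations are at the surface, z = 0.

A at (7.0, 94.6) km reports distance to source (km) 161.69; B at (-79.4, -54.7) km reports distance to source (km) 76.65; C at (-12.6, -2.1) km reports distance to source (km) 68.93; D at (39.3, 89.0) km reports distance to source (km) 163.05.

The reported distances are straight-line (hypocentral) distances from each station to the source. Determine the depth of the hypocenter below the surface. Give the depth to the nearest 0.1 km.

Each station gives a sphere (x−x_i)² + (y−y_i)² + z² = d_i² (stations at z=0).
Subtracting the A sphere from B and C: z² cancels, leaving linear equations in x and y:
-172.8 x − 298.6 y = 20566.72
-39.2 x − 193.4 y = 12557.32
Solving: x ≈ -10.499, y ≈ -62.801 km (keep extra digits for the depth step; rounded: -10.5, -62.8).
Then from the A sphere: z² = 161.69² − (x − 7.0)² − (y − 94.6)² with x = -10.499, y = -62.801, so z ≈ 32.594 ≈ 32.6 km.
Check against D (with the unrounded solution): distance 163.05 ≈ 163.05 km. ✓

z ≈ 32.6 km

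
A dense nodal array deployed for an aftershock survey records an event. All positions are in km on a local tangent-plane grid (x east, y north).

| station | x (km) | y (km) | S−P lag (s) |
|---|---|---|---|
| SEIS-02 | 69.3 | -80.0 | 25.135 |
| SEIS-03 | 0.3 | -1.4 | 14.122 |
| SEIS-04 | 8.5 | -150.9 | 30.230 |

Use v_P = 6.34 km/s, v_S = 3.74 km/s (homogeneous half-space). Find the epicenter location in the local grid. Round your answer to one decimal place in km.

Distance from S−P lag: d = Δt · v_P v_S / (v_P − v_S) = Δt · (6.34·3.74)/(6.34−3.74) ≈ 9.1198·Δt.
So d_SEIS-02 = 229.23, d_SEIS-03 = 128.79, d_SEIS-04 = 275.69 km.
Circle about each station: (x − 69.3)² + (y + 80.0)² = 229.23²; (x − 0.3)² + (y + 1.4)² = 128.79²; (x − 8.5)² + (y + 150.9)² = 275.69².
Subtracting pairs of circle equations eliminates x²+y² and gives linear equations (the radical axes):
-138.0 x + 157.2 y = 24759.09
-121.6 x − 141.8 y = -11818.01
Solving the 2×2 system: x ≈ -42.7, y ≈ 120.0 km.

-42.7 km east, 120.0 km north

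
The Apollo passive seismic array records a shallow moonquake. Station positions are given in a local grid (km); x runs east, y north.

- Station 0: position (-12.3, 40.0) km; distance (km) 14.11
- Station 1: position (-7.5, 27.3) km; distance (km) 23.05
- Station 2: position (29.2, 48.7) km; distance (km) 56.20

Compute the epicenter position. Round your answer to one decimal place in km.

Circle about each station: (x + 12.3)² + (y − 40.0)² = 14.11²; (x + 7.5)² + (y − 27.3)² = 23.05²; (x − 29.2)² + (y − 48.7)² = 56.20².
Subtracting pairs of circle equations eliminates x²+y² and gives linear equations (the radical axes):
9.6 x − 25.4 y = -1281.96
83.0 x + 17.4 y = -1486.31
Solving the 2×2 system: x ≈ -26.4, y ≈ 40.5 km.

x ≈ -26.4 km, y ≈ 40.5 km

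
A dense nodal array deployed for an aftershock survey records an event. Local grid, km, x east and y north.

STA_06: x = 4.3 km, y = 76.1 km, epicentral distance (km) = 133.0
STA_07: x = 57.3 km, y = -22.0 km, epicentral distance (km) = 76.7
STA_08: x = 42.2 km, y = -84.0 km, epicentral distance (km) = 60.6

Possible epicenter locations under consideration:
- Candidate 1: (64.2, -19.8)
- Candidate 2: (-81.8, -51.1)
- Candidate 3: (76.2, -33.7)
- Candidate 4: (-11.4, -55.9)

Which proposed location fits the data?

For each candidate, compare |candidate − station| to the reported distance:
Candidate 1: residuals STA_06 19.9, STA_07 69.5, STA_08 7.3 → max 69.5 km
Candidate 2: residuals STA_06 20.6, STA_07 65.4, STA_08 67.7 → max 67.7 km
Candidate 3: residuals STA_06 1.8, STA_07 54.5, STA_08 0.1 → max 54.5 km
Candidate 4: residuals STA_06 0.1, STA_07 0.1, STA_08 0.1 → max 0.1 km
Only Candidate 4 has all residuals ≈ 0.

Candidate 4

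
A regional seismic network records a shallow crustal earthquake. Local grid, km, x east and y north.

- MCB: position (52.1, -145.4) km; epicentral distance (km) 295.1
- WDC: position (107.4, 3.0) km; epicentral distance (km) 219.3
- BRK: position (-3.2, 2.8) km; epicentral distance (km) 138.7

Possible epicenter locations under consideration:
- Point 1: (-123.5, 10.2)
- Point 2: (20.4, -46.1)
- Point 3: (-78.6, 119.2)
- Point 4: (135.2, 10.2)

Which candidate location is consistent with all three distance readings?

Point 3

For each candidate, compare |candidate − station| to the reported distance:
Point 1: residuals MCB 60.5, WDC 11.7, BRK 18.2 → max 60.5 km
Point 2: residuals MCB 190.9, WDC 119.4, BRK 84.4 → max 190.9 km
Point 3: residuals MCB 0.0, WDC 0.0, BRK 0.0 → max 0.0 km
Point 4: residuals MCB 118.7, WDC 190.6, BRK 0.1 → max 190.6 km
Only Point 3 has all residuals ≈ 0.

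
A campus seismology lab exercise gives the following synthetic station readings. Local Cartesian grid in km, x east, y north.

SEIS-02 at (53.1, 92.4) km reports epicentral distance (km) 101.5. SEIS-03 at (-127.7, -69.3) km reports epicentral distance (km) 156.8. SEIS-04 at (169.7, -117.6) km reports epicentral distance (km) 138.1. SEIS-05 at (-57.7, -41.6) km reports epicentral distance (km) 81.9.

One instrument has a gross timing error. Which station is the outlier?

SEIS-04

Solve using three stations at a time. Using SEIS-02, SEIS-03, SEIS-05 (subtract circle equations pairwise → linear system) gives (x, y) ≈ (13.5, -1.1).
Distances from that point to each station vs reported:
  SEIS-02: calculated 101.5 vs reported 101.5 → residual 0.0 km
  SEIS-03: calculated 156.8 vs reported 156.8 → residual 0.0 km
  SEIS-04: calculated 194.9 vs reported 138.1 → residual 56.8 km
  SEIS-05: calculated 81.9 vs reported 81.9 → residual 0.0 km
SEIS-02, SEIS-03, SEIS-05 are mutually consistent (residuals ≈ 0); SEIS-04 is off by 56.8 km.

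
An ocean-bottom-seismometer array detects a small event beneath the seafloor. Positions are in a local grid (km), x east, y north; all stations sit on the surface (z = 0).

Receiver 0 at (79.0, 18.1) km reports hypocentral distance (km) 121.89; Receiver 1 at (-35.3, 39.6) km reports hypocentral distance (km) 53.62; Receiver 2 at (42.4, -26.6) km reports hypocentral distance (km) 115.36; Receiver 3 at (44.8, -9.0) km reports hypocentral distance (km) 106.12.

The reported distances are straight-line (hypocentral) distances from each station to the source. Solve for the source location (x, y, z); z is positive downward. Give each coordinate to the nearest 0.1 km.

(-26.6, 49.9, 51.9)

Each station gives a sphere (x−x_i)² + (y−y_i)² + z² = d_i² (stations at z=0).
Subtracting the Receiver 0 sphere from Receiver 1 and Receiver 2: z² cancels, leaving linear equations in x and y:
-228.6 x + 43.0 y = 8227.71
-73.2 x − 89.4 y = -2514.05
Solving: x ≈ -26.605, y ≈ 49.905 km (keep extra digits for the depth step; rounded: -26.6, 49.9).
Then from the Receiver 0 sphere: z² = 121.89² − (x − 79.0)² − (y − 18.1)² with x = -26.605, y = 49.905, so z ≈ 51.896 ≈ 51.9 km.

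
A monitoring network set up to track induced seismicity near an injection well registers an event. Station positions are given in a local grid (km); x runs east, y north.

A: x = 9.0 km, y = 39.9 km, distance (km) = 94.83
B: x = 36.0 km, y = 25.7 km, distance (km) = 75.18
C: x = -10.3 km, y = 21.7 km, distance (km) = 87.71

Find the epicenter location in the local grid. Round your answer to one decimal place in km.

Circle about each station: (x − 9.0)² + (y − 39.9)² = 94.83²; (x − 36.0)² + (y − 25.7)² = 75.18²; (x + 10.3)² + (y − 21.7)² = 87.71².
Subtracting pairs of circle equations eliminates x²+y² and gives linear equations (the radical axes):
54.0 x − 28.4 y = 3624.18
-38.6 x − 36.4 y = 203.65
Solving the 2×2 system: x ≈ 41.2, y ≈ -49.3 km.

(41.2, -49.3)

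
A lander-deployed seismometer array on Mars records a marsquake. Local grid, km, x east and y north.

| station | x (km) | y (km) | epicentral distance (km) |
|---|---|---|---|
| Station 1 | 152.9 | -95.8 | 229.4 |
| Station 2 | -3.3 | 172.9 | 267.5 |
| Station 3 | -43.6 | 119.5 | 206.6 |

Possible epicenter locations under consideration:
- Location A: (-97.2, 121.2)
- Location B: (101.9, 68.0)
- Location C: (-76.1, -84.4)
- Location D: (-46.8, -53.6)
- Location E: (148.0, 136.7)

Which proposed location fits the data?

For each candidate, compare |candidate − station| to the reported distance:
Location A: residuals Station 1 101.7, Station 2 160.3, Station 3 153.0 → max 160.3 km
Location B: residuals Station 1 57.8, Station 2 118.9, Station 3 52.3 → max 118.9 km
Location C: residuals Station 1 0.1, Station 2 0.1, Station 3 0.1 → max 0.1 km
Location D: residuals Station 1 25.3, Station 2 36.9, Station 3 33.5 → max 36.9 km
Location E: residuals Station 1 3.2, Station 2 111.9, Station 3 14.2 → max 111.9 km
Only Location C has all residuals ≈ 0.

Location C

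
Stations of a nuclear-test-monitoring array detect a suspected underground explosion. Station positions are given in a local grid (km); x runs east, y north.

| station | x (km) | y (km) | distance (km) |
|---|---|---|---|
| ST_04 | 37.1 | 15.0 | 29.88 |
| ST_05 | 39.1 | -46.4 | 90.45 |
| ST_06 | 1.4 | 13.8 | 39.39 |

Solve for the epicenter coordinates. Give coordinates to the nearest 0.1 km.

Circle about each station: (x − 37.1)² + (y − 15.0)² = 29.88²; (x − 39.1)² + (y + 46.4)² = 90.45²; (x − 1.4)² + (y − 13.8)² = 39.39².
Subtracting pairs of circle equations eliminates x²+y² and gives linear equations (the radical axes):
4.0 x − 122.8 y = -5208.03
-71.4 x − 2.4 y = -2067.77
Solving the 2×2 system: x ≈ 27.5, y ≈ 43.3 km.

27.5 km east, 43.3 km north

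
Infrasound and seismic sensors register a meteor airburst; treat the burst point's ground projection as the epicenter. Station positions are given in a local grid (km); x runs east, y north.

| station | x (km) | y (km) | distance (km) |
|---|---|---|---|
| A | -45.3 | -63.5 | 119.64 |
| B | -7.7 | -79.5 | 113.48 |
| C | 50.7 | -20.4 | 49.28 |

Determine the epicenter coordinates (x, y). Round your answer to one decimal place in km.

34.1 km east, 26.0 km north

Circle about each station: (x + 45.3)² + (y + 63.5)² = 119.64²; (x + 7.7)² + (y + 79.5)² = 113.48²; (x − 50.7)² + (y + 20.4)² = 49.28².
Subtracting the A equation from the B and C equations removes the quadratic terms:
75.2 x − 32.0 y = 1731.22
192.0 x + 86.2 y = 8787.52
Solving the 2×2 system: x ≈ 34.1, y ≈ 26.0 km.
Check against A (with the unrounded x, y): √((x + 45.3)²+(y + 63.5)²) = 119.65 ≈ 119.64 km. ✓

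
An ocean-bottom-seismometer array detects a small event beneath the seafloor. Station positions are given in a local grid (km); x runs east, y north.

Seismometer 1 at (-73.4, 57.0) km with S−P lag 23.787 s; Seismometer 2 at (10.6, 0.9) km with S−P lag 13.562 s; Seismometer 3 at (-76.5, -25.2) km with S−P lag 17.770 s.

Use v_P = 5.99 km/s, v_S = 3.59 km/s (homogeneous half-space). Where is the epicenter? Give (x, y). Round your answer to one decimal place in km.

Distance from S−P lag: d = Δt · v_P v_S / (v_P − v_S) = Δt · (5.99·3.59)/(5.99−3.59) ≈ 8.9600·Δt.
So d_Seismometer 1 = 213.13, d_Seismometer 2 = 121.52, d_Seismometer 3 = 159.22 km.
Circle about each station: (x + 73.4)² + (y − 57.0)² = 213.13²; (x − 10.6)² + (y − 0.9)² = 121.52²; (x + 76.5)² + (y + 25.2)² = 159.22².
Subtracting the Seismometer 1 equation from the Seismometer 2 and Seismometer 3 equations removes the quadratic terms:
168.0 x − 112.2 y = 22133.90
-6.2 x − 164.4 y = 17924.12
Solving the 2×2 system: x ≈ 57.5, y ≈ -111.2 km.

(57.5, -111.2)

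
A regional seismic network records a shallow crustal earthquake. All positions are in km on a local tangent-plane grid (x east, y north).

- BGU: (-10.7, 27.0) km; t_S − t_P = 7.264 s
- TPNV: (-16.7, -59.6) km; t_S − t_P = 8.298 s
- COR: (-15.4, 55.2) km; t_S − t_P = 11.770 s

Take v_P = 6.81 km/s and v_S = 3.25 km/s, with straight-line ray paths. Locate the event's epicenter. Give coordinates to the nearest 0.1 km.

Distance from S−P lag: d = Δt · v_P v_S / (v_P − v_S) = Δt · (6.81·3.25)/(6.81−3.25) ≈ 6.2170·Δt.
So d_BGU = 45.16, d_TPNV = 51.59, d_COR = 73.17 km.
Circle about each station: (x + 10.7)² + (y − 27.0)² = 45.16²; (x + 16.7)² + (y + 59.6)² = 51.59²; (x + 15.4)² + (y − 55.2)² = 73.17².
Subtracting the BGU equation from the TPNV and COR equations removes the quadratic terms:
-12.0 x − 173.2 y = 2365.46
-9.4 x + 56.4 y = -873.71
Solving the 2×2 system: x ≈ 7.8, y ≈ -14.2 km.
Check against BGU (with the unrounded x, y): √((x + 10.7)²+(y − 27.0)²) = 45.15 ≈ 45.16 km. ✓

(7.8, -14.2)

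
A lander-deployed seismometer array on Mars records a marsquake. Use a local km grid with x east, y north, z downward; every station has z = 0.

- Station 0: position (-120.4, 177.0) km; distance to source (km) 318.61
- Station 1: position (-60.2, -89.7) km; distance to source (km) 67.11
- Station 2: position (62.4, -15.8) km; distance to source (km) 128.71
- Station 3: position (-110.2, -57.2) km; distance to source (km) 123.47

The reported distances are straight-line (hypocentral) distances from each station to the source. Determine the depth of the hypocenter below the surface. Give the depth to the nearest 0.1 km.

29.4 km

Each station gives a sphere (x−x_i)² + (y−y_i)² + z² = d_i² (stations at z=0).
Subtracting the Station 0 sphere from Station 1 and Station 2: z² cancels, leaving linear equations in x and y:
120.4 x − 533.4 y = 62853.55
365.6 x − 385.6 y = 43264.31
Solving: x ≈ -7.801, y ≈ -119.597 km (keep extra digits for the depth step; rounded: -7.8, -119.6).
Then from the Station 0 sphere: z² = 318.61² − (x + 120.4)² − (y − 177.0)² with x = -7.801, y = -119.597, so z ≈ 29.394 ≈ 29.4 km.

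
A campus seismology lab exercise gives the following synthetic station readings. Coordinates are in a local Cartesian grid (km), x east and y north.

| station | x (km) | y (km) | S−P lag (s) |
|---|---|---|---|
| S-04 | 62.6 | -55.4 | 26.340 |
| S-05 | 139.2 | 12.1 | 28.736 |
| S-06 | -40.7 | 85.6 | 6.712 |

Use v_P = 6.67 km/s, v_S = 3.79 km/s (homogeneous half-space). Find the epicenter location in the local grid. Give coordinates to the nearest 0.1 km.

(-89.3, 118.9)

Distance from S−P lag: d = Δt · v_P v_S / (v_P − v_S) = Δt · (6.67·3.79)/(6.67−3.79) ≈ 8.7775·Δt.
So d_S-04 = 231.20, d_S-05 = 252.23, d_S-06 = 58.91 km.
Circle about each station: (x − 62.6)² + (y + 55.4)² = 231.20²; (x − 139.2)² + (y − 12.1)² = 252.23²; (x + 40.7)² + (y − 85.6)² = 58.91².
Subtracting the S-04 equation from the S-05 and S-06 equations removes the quadratic terms:
153.2 x + 135.0 y = 2368.60
-206.6 x + 282.0 y = 51978.98
Solving the 2×2 system: x ≈ -89.3, y ≈ 118.9 km.
Check against S-04 (with the unrounded x, y): √((x − 62.6)²+(y + 55.4)²) = 231.20 ≈ 231.20 km. ✓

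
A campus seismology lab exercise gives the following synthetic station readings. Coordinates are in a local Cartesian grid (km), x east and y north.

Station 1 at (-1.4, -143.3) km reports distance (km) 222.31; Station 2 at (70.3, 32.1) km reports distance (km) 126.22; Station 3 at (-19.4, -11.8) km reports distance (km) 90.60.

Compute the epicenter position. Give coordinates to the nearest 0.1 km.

Circle about each station: (x + 1.4)² + (y + 143.3)² = 222.31²; (x − 70.3)² + (y − 32.1)² = 126.22²; (x + 19.4)² + (y + 11.8)² = 90.60².
Subtracting pairs of circle equations eliminates x²+y² and gives linear equations (the radical axes):
143.4 x + 350.8 y = 18925.90
-36.0 x + 263.0 y = 21192.13
Solving the 2×2 system: x ≈ -48.8, y ≈ 73.9 km.

x ≈ -48.8 km, y ≈ 73.9 km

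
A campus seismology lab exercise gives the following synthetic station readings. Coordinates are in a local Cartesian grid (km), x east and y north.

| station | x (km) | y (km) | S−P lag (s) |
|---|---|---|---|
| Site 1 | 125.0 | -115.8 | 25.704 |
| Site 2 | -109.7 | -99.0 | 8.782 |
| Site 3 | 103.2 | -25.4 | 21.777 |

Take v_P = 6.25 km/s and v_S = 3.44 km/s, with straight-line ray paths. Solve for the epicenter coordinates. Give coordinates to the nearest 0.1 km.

Distance from S−P lag: d = Δt · v_P v_S / (v_P − v_S) = Δt · (6.25·3.44)/(6.25−3.44) ≈ 7.6512·Δt.
So d_Site 1 = 196.67, d_Site 2 = 67.19, d_Site 3 = 166.62 km.
Circle about each station: (x − 125.0)² + (y + 115.8)² = 196.67²; (x + 109.7)² + (y + 99.0)² = 67.19²; (x − 103.2)² + (y + 25.4)² = 166.62².
Subtracting the Site 1 equation from the Site 2 and Site 3 equations removes the quadratic terms:
-469.4 x + 33.6 y = 26965.04
-43.6 x + 180.8 y = -6822.38
Solving the 2×2 system: x ≈ -61.2, y ≈ -52.5 km.
Check against Site 1 (with the unrounded x, y): √((x − 125.0)²+(y + 115.8)²) = 196.67 ≈ 196.67 km. ✓

x ≈ -61.2 km, y ≈ -52.5 km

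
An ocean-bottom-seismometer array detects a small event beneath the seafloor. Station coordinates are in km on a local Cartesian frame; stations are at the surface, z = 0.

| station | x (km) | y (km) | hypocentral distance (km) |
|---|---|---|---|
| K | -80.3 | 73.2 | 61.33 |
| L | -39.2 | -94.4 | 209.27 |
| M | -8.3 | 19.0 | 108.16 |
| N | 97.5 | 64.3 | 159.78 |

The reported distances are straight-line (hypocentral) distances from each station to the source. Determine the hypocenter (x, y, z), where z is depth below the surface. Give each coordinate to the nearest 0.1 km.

Each station gives a sphere (x−x_i)² + (y−y_i)² + z² = d_i² (stations at z=0).
Subtracting the K sphere from L and M: z² cancels, leaving linear equations in x and y:
82.2 x − 335.2 y = -41390.89
144.0 x − 108.4 y = -19313.66
Solving: x ≈ -50.489, y ≈ 111.100 km (keep extra digits for the depth step; rounded: -50.5, 111.1).
Then from the K sphere: z² = 61.33² − (x + 80.3)² − (y − 73.2)² with x = -50.489, y = 111.100, so z ≈ 37.898 ≈ 37.9 km.

(-50.5, 111.1, 37.9)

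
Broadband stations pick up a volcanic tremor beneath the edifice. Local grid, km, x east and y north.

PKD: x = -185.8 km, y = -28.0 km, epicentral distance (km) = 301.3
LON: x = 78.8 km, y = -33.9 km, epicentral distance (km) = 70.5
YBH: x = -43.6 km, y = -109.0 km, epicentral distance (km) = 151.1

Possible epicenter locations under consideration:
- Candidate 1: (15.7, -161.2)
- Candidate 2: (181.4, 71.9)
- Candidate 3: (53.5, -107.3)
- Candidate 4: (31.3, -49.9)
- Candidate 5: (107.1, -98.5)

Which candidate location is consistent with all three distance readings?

For each candidate, compare |candidate − station| to the reported distance:
Candidate 1: residuals PKD 59.8, LON 71.6, YBH 72.1 → max 72.1 km
Candidate 2: residuals PKD 79.2, LON 76.9, YBH 137.6 → max 137.6 km
Candidate 3: residuals PKD 49.2, LON 7.1, YBH 54.0 → max 54.0 km
Candidate 4: residuals PKD 83.1, LON 20.4, YBH 55.7 → max 83.1 km
Candidate 5: residuals PKD 0.0, LON 0.0, YBH 0.0 → max 0.0 km
Only Candidate 5 has all residuals ≈ 0.

Candidate 5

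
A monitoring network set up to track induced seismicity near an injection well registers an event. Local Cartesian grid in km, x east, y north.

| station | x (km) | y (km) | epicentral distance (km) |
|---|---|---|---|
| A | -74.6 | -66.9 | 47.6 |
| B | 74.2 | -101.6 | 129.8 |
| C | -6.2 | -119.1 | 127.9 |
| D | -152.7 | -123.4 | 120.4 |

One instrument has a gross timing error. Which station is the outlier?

B

Solve using three stations at a time. Using A, C, D (subtract circle equations pairwise → linear system) gives (x, y) ≈ (-88.7, -21.4).
Distances from that point to each station vs reported:
  A: calculated 47.7 vs reported 47.6 → residual 0.1 km
  B: calculated 181.6 vs reported 129.8 → residual 51.8 km
  C: calculated 127.9 vs reported 127.9 → residual 0.0 km
  D: calculated 120.4 vs reported 120.4 → residual 0.0 km
A, C, D are mutually consistent (residuals ≈ 0); B is off by 51.8 km.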